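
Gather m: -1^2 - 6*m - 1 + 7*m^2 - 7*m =7*m^2 - 13*m - 2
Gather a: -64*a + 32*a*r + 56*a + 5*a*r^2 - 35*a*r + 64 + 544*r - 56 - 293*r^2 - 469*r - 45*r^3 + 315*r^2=a*(5*r^2 - 3*r - 8) - 45*r^3 + 22*r^2 + 75*r + 8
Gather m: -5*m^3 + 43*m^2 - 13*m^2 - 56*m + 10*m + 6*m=-5*m^3 + 30*m^2 - 40*m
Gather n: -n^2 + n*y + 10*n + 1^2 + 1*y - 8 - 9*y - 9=-n^2 + n*(y + 10) - 8*y - 16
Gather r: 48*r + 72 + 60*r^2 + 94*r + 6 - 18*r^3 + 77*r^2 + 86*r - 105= -18*r^3 + 137*r^2 + 228*r - 27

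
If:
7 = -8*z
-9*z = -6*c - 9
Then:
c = -45/16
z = -7/8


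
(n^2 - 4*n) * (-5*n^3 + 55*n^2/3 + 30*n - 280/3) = -5*n^5 + 115*n^4/3 - 130*n^3/3 - 640*n^2/3 + 1120*n/3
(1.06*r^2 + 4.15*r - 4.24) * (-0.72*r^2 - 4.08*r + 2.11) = -0.7632*r^4 - 7.3128*r^3 - 11.6426*r^2 + 26.0557*r - 8.9464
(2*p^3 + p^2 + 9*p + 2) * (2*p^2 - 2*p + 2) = 4*p^5 - 2*p^4 + 20*p^3 - 12*p^2 + 14*p + 4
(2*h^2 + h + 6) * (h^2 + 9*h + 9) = 2*h^4 + 19*h^3 + 33*h^2 + 63*h + 54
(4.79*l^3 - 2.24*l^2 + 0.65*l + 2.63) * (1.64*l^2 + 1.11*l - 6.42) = 7.8556*l^5 + 1.6433*l^4 - 32.1722*l^3 + 19.4155*l^2 - 1.2537*l - 16.8846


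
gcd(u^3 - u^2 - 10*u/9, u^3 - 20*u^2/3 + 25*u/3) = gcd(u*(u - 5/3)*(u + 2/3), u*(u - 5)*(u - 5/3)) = u^2 - 5*u/3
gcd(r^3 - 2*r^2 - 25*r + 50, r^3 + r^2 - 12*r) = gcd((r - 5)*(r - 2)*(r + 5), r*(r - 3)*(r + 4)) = 1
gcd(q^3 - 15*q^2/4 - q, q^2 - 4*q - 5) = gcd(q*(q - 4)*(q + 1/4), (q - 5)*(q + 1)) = 1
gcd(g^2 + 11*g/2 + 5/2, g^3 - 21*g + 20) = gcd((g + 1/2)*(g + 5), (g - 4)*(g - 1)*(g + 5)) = g + 5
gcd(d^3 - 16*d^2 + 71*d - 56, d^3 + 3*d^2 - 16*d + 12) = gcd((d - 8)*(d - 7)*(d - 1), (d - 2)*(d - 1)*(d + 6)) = d - 1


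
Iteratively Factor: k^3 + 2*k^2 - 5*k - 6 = (k - 2)*(k^2 + 4*k + 3) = (k - 2)*(k + 3)*(k + 1)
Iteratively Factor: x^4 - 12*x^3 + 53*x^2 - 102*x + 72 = (x - 3)*(x^3 - 9*x^2 + 26*x - 24) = (x - 4)*(x - 3)*(x^2 - 5*x + 6) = (x - 4)*(x - 3)^2*(x - 2)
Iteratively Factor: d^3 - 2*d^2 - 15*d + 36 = (d + 4)*(d^2 - 6*d + 9) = (d - 3)*(d + 4)*(d - 3)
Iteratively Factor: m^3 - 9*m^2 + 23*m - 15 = (m - 1)*(m^2 - 8*m + 15) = (m - 5)*(m - 1)*(m - 3)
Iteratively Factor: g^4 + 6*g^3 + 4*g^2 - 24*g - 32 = (g + 2)*(g^3 + 4*g^2 - 4*g - 16) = (g + 2)^2*(g^2 + 2*g - 8) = (g + 2)^2*(g + 4)*(g - 2)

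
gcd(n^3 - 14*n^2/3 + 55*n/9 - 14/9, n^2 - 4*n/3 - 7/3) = n - 7/3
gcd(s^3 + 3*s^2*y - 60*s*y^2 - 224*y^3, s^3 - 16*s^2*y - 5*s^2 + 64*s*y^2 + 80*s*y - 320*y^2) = -s + 8*y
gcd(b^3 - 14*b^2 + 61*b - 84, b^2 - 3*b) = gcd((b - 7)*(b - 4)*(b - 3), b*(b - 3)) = b - 3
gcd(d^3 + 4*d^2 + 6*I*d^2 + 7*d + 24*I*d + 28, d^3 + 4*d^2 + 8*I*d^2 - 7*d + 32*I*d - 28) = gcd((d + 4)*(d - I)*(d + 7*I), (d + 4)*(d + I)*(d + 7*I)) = d^2 + d*(4 + 7*I) + 28*I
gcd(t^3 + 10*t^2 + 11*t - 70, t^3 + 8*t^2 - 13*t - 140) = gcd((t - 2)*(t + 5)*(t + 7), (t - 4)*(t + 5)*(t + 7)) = t^2 + 12*t + 35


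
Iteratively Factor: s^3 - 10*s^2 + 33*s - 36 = (s - 4)*(s^2 - 6*s + 9) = (s - 4)*(s - 3)*(s - 3)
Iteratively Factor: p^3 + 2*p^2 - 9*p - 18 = (p - 3)*(p^2 + 5*p + 6) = (p - 3)*(p + 2)*(p + 3)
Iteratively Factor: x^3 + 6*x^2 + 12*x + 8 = (x + 2)*(x^2 + 4*x + 4) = (x + 2)^2*(x + 2)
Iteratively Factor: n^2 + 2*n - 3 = (n - 1)*(n + 3)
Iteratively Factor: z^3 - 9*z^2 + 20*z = (z)*(z^2 - 9*z + 20) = z*(z - 5)*(z - 4)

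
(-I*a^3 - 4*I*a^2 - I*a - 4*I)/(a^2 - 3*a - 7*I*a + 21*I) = I*(-a^3 - 4*a^2 - a - 4)/(a^2 - 3*a - 7*I*a + 21*I)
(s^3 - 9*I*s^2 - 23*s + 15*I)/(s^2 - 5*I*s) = s - 4*I - 3/s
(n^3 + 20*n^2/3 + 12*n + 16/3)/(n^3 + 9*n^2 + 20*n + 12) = (3*n^2 + 14*n + 8)/(3*(n^2 + 7*n + 6))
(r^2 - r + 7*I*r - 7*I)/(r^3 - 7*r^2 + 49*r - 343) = (r - 1)/(r^2 - 7*r*(1 + I) + 49*I)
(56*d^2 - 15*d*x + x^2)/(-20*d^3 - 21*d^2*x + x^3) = (-56*d^2 + 15*d*x - x^2)/(20*d^3 + 21*d^2*x - x^3)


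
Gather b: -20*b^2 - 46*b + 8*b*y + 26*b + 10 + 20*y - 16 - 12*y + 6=-20*b^2 + b*(8*y - 20) + 8*y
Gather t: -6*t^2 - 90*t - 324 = -6*t^2 - 90*t - 324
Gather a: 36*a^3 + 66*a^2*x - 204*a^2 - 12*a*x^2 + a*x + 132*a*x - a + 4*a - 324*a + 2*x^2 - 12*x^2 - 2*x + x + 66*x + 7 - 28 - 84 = 36*a^3 + a^2*(66*x - 204) + a*(-12*x^2 + 133*x - 321) - 10*x^2 + 65*x - 105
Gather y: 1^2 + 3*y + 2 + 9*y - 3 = 12*y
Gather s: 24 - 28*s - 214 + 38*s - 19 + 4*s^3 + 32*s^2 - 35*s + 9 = 4*s^3 + 32*s^2 - 25*s - 200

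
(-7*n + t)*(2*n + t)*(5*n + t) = -70*n^3 - 39*n^2*t + t^3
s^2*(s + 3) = s^3 + 3*s^2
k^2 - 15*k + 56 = (k - 8)*(k - 7)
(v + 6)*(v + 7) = v^2 + 13*v + 42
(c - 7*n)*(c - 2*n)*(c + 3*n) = c^3 - 6*c^2*n - 13*c*n^2 + 42*n^3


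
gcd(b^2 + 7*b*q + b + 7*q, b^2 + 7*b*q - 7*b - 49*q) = b + 7*q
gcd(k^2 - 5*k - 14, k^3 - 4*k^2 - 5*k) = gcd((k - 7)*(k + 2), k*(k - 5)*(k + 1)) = 1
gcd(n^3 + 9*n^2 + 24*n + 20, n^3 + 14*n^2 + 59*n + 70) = n^2 + 7*n + 10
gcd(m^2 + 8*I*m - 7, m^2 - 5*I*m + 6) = m + I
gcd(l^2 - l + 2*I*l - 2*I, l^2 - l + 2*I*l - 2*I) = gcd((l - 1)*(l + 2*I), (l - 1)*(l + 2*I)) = l^2 + l*(-1 + 2*I) - 2*I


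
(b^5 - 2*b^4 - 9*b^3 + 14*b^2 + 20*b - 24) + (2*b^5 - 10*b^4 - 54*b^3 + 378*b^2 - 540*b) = 3*b^5 - 12*b^4 - 63*b^3 + 392*b^2 - 520*b - 24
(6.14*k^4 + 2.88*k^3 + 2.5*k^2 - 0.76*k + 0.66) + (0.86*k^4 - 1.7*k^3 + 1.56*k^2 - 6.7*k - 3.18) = 7.0*k^4 + 1.18*k^3 + 4.06*k^2 - 7.46*k - 2.52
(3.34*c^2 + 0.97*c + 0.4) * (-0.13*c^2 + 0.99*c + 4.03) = -0.4342*c^4 + 3.1805*c^3 + 14.3685*c^2 + 4.3051*c + 1.612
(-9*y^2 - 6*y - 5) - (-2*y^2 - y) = -7*y^2 - 5*y - 5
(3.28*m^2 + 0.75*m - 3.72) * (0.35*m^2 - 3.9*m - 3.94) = 1.148*m^4 - 12.5295*m^3 - 17.1502*m^2 + 11.553*m + 14.6568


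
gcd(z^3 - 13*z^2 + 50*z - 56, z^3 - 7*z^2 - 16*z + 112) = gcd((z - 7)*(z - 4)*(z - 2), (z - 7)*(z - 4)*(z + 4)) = z^2 - 11*z + 28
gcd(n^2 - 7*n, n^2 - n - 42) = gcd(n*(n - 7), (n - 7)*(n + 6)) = n - 7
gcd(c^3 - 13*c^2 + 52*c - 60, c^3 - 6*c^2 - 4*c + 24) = c^2 - 8*c + 12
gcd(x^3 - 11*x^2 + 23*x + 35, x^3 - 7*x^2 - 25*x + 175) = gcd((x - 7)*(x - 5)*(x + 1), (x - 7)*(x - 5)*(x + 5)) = x^2 - 12*x + 35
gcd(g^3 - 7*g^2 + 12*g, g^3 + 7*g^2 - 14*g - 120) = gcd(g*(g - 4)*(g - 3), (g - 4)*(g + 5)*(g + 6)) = g - 4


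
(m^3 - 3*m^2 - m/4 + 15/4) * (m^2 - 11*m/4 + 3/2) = m^5 - 23*m^4/4 + 19*m^3/2 - m^2/16 - 171*m/16 + 45/8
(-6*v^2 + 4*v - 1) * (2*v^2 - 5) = -12*v^4 + 8*v^3 + 28*v^2 - 20*v + 5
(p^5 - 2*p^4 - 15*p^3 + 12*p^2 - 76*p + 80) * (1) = p^5 - 2*p^4 - 15*p^3 + 12*p^2 - 76*p + 80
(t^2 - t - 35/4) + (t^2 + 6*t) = 2*t^2 + 5*t - 35/4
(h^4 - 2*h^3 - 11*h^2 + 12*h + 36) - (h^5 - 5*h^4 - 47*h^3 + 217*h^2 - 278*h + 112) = -h^5 + 6*h^4 + 45*h^3 - 228*h^2 + 290*h - 76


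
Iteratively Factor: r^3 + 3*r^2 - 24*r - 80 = (r + 4)*(r^2 - r - 20) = (r + 4)^2*(r - 5)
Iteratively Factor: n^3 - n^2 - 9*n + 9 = (n - 1)*(n^2 - 9) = (n - 1)*(n + 3)*(n - 3)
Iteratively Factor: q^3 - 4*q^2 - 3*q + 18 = (q - 3)*(q^2 - q - 6) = (q - 3)^2*(q + 2)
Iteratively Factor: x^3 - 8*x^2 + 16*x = (x - 4)*(x^2 - 4*x) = x*(x - 4)*(x - 4)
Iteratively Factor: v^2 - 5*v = (v - 5)*(v)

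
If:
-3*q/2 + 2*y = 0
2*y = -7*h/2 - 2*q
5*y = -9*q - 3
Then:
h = 4/17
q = -4/17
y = -3/17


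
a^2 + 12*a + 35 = (a + 5)*(a + 7)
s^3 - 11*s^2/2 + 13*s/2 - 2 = (s - 4)*(s - 1)*(s - 1/2)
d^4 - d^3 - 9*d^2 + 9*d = d*(d - 3)*(d - 1)*(d + 3)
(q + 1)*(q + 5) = q^2 + 6*q + 5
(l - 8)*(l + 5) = l^2 - 3*l - 40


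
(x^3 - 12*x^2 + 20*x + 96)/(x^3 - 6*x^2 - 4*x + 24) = (x - 8)/(x - 2)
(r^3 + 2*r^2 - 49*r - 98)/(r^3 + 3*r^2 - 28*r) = (r^2 - 5*r - 14)/(r*(r - 4))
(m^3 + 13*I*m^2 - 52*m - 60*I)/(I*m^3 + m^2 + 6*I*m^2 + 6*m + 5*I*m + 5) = (-I*m^3 + 13*m^2 + 52*I*m - 60)/(m^3 + m^2*(6 - I) + m*(5 - 6*I) - 5*I)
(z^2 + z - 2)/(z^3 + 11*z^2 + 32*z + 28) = (z - 1)/(z^2 + 9*z + 14)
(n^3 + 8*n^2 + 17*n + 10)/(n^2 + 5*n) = n + 3 + 2/n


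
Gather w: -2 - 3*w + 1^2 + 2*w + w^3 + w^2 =w^3 + w^2 - w - 1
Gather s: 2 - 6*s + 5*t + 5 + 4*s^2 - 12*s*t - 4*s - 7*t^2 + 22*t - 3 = 4*s^2 + s*(-12*t - 10) - 7*t^2 + 27*t + 4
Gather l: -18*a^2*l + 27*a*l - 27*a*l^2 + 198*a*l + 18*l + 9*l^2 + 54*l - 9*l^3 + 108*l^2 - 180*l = -9*l^3 + l^2*(117 - 27*a) + l*(-18*a^2 + 225*a - 108)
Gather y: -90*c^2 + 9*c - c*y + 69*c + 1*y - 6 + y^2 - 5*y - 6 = -90*c^2 + 78*c + y^2 + y*(-c - 4) - 12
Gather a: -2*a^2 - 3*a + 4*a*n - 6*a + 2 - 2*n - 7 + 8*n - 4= -2*a^2 + a*(4*n - 9) + 6*n - 9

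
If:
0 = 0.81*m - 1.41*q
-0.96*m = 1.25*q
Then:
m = 0.00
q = 0.00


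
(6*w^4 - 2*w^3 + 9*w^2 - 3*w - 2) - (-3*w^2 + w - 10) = 6*w^4 - 2*w^3 + 12*w^2 - 4*w + 8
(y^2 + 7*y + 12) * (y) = y^3 + 7*y^2 + 12*y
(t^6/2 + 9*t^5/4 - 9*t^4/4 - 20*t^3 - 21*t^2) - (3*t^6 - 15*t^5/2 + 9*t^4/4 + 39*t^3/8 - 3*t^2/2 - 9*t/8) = -5*t^6/2 + 39*t^5/4 - 9*t^4/2 - 199*t^3/8 - 39*t^2/2 + 9*t/8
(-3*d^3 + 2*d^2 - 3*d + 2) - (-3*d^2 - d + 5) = -3*d^3 + 5*d^2 - 2*d - 3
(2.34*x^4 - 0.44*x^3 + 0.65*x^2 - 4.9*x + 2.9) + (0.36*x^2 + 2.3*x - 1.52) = 2.34*x^4 - 0.44*x^3 + 1.01*x^2 - 2.6*x + 1.38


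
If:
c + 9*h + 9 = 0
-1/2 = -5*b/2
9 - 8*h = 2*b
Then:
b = 1/5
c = -747/40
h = 43/40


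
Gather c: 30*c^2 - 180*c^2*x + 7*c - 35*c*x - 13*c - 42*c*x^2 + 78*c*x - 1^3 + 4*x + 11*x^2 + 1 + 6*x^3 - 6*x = c^2*(30 - 180*x) + c*(-42*x^2 + 43*x - 6) + 6*x^3 + 11*x^2 - 2*x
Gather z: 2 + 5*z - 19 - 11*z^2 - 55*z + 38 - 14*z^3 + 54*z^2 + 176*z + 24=-14*z^3 + 43*z^2 + 126*z + 45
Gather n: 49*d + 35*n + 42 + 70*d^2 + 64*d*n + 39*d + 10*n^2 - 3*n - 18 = 70*d^2 + 88*d + 10*n^2 + n*(64*d + 32) + 24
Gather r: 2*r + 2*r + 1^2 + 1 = 4*r + 2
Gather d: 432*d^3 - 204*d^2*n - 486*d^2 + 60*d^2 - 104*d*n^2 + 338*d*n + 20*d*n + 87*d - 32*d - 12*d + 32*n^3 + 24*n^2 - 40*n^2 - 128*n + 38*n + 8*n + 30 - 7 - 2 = 432*d^3 + d^2*(-204*n - 426) + d*(-104*n^2 + 358*n + 43) + 32*n^3 - 16*n^2 - 82*n + 21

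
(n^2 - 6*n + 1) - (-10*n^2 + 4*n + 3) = 11*n^2 - 10*n - 2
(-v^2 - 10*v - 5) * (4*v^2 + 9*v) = -4*v^4 - 49*v^3 - 110*v^2 - 45*v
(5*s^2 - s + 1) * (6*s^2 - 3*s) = 30*s^4 - 21*s^3 + 9*s^2 - 3*s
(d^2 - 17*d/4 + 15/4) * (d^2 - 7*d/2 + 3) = d^4 - 31*d^3/4 + 173*d^2/8 - 207*d/8 + 45/4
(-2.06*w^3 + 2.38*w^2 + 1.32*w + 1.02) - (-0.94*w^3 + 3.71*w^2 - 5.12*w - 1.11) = -1.12*w^3 - 1.33*w^2 + 6.44*w + 2.13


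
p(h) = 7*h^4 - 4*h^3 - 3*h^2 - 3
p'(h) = 28*h^3 - 12*h^2 - 6*h = 2*h*(14*h^2 - 6*h - 3)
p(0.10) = -3.03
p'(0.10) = -0.69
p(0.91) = -3.70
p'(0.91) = 5.70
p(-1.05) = 6.83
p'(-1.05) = -39.34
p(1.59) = 18.08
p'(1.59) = 72.67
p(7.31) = 18262.14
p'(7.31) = 10252.21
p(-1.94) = 114.07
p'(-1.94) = -237.96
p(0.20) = -3.14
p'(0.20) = -1.46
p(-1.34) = 23.81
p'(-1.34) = -80.88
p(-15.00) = 367197.00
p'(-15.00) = -97110.00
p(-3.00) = 645.00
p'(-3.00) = -846.00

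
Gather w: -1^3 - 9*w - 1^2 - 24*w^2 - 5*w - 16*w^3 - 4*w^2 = -16*w^3 - 28*w^2 - 14*w - 2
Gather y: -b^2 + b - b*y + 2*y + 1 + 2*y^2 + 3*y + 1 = -b^2 + b + 2*y^2 + y*(5 - b) + 2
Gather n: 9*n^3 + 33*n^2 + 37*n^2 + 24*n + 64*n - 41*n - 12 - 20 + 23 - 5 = 9*n^3 + 70*n^2 + 47*n - 14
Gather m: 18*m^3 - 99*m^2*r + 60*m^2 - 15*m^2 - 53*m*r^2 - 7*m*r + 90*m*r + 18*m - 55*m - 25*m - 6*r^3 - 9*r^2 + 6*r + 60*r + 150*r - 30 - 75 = 18*m^3 + m^2*(45 - 99*r) + m*(-53*r^2 + 83*r - 62) - 6*r^3 - 9*r^2 + 216*r - 105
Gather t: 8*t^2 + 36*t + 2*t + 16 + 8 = 8*t^2 + 38*t + 24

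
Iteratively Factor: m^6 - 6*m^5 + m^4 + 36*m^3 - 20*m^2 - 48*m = (m - 4)*(m^5 - 2*m^4 - 7*m^3 + 8*m^2 + 12*m) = m*(m - 4)*(m^4 - 2*m^3 - 7*m^2 + 8*m + 12) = m*(m - 4)*(m + 1)*(m^3 - 3*m^2 - 4*m + 12) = m*(m - 4)*(m - 2)*(m + 1)*(m^2 - m - 6) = m*(m - 4)*(m - 2)*(m + 1)*(m + 2)*(m - 3)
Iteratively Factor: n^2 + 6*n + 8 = (n + 2)*(n + 4)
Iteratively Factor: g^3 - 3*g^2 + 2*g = (g - 2)*(g^2 - g) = g*(g - 2)*(g - 1)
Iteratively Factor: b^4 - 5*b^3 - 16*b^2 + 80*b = (b)*(b^3 - 5*b^2 - 16*b + 80) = b*(b - 5)*(b^2 - 16) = b*(b - 5)*(b - 4)*(b + 4)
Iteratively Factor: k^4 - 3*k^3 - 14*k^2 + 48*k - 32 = (k - 2)*(k^3 - k^2 - 16*k + 16) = (k - 4)*(k - 2)*(k^2 + 3*k - 4) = (k - 4)*(k - 2)*(k + 4)*(k - 1)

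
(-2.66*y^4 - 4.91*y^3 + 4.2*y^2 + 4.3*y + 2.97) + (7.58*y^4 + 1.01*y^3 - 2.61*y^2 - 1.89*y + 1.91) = 4.92*y^4 - 3.9*y^3 + 1.59*y^2 + 2.41*y + 4.88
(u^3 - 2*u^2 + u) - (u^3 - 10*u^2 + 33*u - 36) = 8*u^2 - 32*u + 36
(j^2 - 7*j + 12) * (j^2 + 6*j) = j^4 - j^3 - 30*j^2 + 72*j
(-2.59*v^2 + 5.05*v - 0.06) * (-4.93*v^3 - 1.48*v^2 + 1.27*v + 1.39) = 12.7687*v^5 - 21.0633*v^4 - 10.4675*v^3 + 2.9022*v^2 + 6.9433*v - 0.0834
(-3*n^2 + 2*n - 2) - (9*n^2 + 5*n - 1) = -12*n^2 - 3*n - 1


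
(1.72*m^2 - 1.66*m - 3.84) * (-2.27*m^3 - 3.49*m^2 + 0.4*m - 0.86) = -3.9044*m^5 - 2.2346*m^4 + 15.1982*m^3 + 11.2584*m^2 - 0.1084*m + 3.3024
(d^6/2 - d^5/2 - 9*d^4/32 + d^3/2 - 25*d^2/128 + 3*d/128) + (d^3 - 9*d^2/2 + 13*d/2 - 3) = d^6/2 - d^5/2 - 9*d^4/32 + 3*d^3/2 - 601*d^2/128 + 835*d/128 - 3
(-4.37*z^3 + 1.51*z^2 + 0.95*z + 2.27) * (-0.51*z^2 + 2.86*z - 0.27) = 2.2287*z^5 - 13.2683*z^4 + 5.014*z^3 + 1.1516*z^2 + 6.2357*z - 0.6129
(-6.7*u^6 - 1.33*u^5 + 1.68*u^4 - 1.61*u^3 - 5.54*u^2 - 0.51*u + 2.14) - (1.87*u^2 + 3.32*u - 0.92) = -6.7*u^6 - 1.33*u^5 + 1.68*u^4 - 1.61*u^3 - 7.41*u^2 - 3.83*u + 3.06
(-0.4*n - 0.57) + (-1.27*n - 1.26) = -1.67*n - 1.83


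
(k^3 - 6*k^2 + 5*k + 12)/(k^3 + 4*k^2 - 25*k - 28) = (k - 3)/(k + 7)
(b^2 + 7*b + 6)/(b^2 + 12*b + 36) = (b + 1)/(b + 6)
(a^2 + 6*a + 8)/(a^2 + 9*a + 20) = (a + 2)/(a + 5)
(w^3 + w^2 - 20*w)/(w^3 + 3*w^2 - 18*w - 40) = w/(w + 2)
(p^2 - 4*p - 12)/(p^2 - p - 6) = (p - 6)/(p - 3)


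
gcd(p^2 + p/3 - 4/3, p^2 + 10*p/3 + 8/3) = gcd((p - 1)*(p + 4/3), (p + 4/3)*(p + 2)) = p + 4/3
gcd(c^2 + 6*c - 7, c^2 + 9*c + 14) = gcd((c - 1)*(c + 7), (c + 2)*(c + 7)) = c + 7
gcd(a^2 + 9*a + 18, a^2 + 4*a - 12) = a + 6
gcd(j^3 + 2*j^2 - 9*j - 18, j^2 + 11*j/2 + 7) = j + 2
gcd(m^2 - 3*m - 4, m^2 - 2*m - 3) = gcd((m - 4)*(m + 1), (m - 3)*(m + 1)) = m + 1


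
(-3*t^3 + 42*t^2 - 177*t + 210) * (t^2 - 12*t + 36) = -3*t^5 + 78*t^4 - 789*t^3 + 3846*t^2 - 8892*t + 7560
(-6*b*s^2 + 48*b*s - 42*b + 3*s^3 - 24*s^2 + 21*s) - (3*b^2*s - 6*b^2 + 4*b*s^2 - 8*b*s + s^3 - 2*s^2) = -3*b^2*s + 6*b^2 - 10*b*s^2 + 56*b*s - 42*b + 2*s^3 - 22*s^2 + 21*s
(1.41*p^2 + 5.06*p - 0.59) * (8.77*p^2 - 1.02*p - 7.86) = 12.3657*p^4 + 42.938*p^3 - 21.4181*p^2 - 39.1698*p + 4.6374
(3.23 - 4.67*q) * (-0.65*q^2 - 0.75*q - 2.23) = 3.0355*q^3 + 1.403*q^2 + 7.9916*q - 7.2029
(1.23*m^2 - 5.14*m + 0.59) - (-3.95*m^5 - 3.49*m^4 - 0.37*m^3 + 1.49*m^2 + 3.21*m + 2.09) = 3.95*m^5 + 3.49*m^4 + 0.37*m^3 - 0.26*m^2 - 8.35*m - 1.5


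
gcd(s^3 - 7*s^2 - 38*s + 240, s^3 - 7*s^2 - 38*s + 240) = s^3 - 7*s^2 - 38*s + 240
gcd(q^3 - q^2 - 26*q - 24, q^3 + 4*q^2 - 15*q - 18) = q + 1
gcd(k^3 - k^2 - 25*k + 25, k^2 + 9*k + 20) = k + 5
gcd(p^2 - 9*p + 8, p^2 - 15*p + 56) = p - 8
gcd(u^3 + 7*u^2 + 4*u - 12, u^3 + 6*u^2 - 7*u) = u - 1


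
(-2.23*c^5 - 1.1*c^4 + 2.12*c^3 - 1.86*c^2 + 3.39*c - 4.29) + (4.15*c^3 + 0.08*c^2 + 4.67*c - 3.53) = -2.23*c^5 - 1.1*c^4 + 6.27*c^3 - 1.78*c^2 + 8.06*c - 7.82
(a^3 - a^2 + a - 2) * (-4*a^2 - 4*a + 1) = -4*a^5 + a^3 + 3*a^2 + 9*a - 2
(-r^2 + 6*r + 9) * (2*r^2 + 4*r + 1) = -2*r^4 + 8*r^3 + 41*r^2 + 42*r + 9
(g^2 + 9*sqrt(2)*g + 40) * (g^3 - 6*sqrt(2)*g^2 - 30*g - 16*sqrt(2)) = g^5 + 3*sqrt(2)*g^4 - 98*g^3 - 526*sqrt(2)*g^2 - 1488*g - 640*sqrt(2)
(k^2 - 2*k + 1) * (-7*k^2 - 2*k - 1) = -7*k^4 + 12*k^3 - 4*k^2 - 1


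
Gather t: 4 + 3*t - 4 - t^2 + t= -t^2 + 4*t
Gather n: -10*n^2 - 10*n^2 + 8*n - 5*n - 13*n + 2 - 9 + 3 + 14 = -20*n^2 - 10*n + 10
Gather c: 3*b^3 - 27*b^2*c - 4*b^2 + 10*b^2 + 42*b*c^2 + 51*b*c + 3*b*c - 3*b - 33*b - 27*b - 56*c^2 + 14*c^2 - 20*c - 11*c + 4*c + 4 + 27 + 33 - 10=3*b^3 + 6*b^2 - 63*b + c^2*(42*b - 42) + c*(-27*b^2 + 54*b - 27) + 54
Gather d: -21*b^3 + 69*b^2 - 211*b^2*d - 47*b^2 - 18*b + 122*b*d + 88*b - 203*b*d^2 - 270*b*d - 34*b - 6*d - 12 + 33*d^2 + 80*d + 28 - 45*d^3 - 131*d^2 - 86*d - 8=-21*b^3 + 22*b^2 + 36*b - 45*d^3 + d^2*(-203*b - 98) + d*(-211*b^2 - 148*b - 12) + 8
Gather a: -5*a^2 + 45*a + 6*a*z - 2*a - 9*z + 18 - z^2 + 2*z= -5*a^2 + a*(6*z + 43) - z^2 - 7*z + 18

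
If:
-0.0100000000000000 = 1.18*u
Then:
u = -0.01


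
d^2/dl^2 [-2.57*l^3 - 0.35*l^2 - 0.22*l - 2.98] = -15.42*l - 0.7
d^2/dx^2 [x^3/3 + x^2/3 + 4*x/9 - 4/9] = 2*x + 2/3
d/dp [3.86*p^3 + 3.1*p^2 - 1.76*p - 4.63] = 11.58*p^2 + 6.2*p - 1.76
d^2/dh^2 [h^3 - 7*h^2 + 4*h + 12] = 6*h - 14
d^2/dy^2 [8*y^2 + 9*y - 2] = 16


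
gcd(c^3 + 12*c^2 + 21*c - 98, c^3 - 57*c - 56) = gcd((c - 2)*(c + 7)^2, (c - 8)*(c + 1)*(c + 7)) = c + 7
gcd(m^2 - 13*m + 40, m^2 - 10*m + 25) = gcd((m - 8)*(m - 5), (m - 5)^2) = m - 5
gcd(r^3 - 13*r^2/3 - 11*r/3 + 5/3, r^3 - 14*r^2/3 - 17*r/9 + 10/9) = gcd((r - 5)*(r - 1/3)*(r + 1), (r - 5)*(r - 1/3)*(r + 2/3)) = r^2 - 16*r/3 + 5/3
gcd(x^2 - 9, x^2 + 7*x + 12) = x + 3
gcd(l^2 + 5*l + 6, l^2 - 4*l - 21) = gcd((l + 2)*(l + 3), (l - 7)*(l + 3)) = l + 3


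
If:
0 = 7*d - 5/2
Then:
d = 5/14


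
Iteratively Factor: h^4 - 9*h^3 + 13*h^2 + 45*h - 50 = (h - 1)*(h^3 - 8*h^2 + 5*h + 50) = (h - 5)*(h - 1)*(h^2 - 3*h - 10) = (h - 5)^2*(h - 1)*(h + 2)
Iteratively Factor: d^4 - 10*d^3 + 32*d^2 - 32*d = (d - 2)*(d^3 - 8*d^2 + 16*d) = (d - 4)*(d - 2)*(d^2 - 4*d) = (d - 4)^2*(d - 2)*(d)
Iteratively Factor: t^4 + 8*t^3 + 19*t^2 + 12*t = (t + 1)*(t^3 + 7*t^2 + 12*t) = (t + 1)*(t + 3)*(t^2 + 4*t) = (t + 1)*(t + 3)*(t + 4)*(t)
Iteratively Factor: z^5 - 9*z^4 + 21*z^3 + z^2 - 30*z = (z + 1)*(z^4 - 10*z^3 + 31*z^2 - 30*z) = (z - 3)*(z + 1)*(z^3 - 7*z^2 + 10*z) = (z - 3)*(z - 2)*(z + 1)*(z^2 - 5*z) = z*(z - 3)*(z - 2)*(z + 1)*(z - 5)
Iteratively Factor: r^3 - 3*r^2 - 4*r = (r - 4)*(r^2 + r) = r*(r - 4)*(r + 1)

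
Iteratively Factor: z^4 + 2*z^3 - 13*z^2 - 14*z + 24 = (z + 2)*(z^3 - 13*z + 12) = (z - 3)*(z + 2)*(z^2 + 3*z - 4) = (z - 3)*(z + 2)*(z + 4)*(z - 1)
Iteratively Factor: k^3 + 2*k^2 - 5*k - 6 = (k + 1)*(k^2 + k - 6) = (k - 2)*(k + 1)*(k + 3)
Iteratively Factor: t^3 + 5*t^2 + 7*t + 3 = (t + 1)*(t^2 + 4*t + 3) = (t + 1)*(t + 3)*(t + 1)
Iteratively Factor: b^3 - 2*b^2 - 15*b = (b - 5)*(b^2 + 3*b) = b*(b - 5)*(b + 3)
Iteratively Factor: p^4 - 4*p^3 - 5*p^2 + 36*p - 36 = (p - 2)*(p^3 - 2*p^2 - 9*p + 18) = (p - 2)*(p + 3)*(p^2 - 5*p + 6) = (p - 3)*(p - 2)*(p + 3)*(p - 2)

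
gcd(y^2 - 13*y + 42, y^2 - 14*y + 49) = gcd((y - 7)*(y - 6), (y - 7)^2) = y - 7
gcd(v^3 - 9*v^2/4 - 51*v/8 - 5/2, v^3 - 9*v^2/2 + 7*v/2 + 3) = v + 1/2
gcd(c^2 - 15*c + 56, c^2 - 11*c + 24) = c - 8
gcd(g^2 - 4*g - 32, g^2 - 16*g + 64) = g - 8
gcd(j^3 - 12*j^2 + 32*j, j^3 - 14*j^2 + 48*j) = j^2 - 8*j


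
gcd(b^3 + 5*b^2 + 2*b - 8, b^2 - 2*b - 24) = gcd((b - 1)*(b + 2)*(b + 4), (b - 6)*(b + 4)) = b + 4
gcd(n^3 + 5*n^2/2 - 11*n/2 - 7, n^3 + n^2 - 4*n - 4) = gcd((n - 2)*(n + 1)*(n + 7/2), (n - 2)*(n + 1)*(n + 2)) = n^2 - n - 2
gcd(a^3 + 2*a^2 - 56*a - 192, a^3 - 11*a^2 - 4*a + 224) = a^2 - 4*a - 32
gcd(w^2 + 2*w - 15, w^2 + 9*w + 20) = w + 5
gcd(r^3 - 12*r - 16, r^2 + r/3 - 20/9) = 1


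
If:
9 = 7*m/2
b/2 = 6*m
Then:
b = 216/7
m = 18/7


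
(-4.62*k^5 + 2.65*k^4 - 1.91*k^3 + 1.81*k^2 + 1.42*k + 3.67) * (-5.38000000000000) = 24.8556*k^5 - 14.257*k^4 + 10.2758*k^3 - 9.7378*k^2 - 7.6396*k - 19.7446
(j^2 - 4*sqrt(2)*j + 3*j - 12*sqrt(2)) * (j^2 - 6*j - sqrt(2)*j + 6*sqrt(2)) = j^4 - 5*sqrt(2)*j^3 - 3*j^3 - 10*j^2 + 15*sqrt(2)*j^2 - 24*j + 90*sqrt(2)*j - 144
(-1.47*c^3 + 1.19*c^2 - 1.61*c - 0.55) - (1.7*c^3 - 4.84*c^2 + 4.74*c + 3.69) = -3.17*c^3 + 6.03*c^2 - 6.35*c - 4.24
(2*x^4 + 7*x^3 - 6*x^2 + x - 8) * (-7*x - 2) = -14*x^5 - 53*x^4 + 28*x^3 + 5*x^2 + 54*x + 16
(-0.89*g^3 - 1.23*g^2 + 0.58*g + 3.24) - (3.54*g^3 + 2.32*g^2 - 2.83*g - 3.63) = -4.43*g^3 - 3.55*g^2 + 3.41*g + 6.87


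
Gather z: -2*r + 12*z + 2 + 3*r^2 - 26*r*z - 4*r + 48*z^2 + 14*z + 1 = 3*r^2 - 6*r + 48*z^2 + z*(26 - 26*r) + 3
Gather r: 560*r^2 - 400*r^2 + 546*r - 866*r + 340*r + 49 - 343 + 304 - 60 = 160*r^2 + 20*r - 50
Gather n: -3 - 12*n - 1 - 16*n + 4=-28*n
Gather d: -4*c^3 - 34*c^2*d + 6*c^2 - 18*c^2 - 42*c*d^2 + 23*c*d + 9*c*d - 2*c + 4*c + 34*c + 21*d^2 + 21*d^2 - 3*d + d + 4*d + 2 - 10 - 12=-4*c^3 - 12*c^2 + 36*c + d^2*(42 - 42*c) + d*(-34*c^2 + 32*c + 2) - 20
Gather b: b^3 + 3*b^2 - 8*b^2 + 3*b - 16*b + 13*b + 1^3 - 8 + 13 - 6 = b^3 - 5*b^2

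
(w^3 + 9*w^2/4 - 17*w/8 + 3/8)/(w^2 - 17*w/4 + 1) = (2*w^2 + 5*w - 3)/(2*(w - 4))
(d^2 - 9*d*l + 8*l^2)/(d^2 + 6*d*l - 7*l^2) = (d - 8*l)/(d + 7*l)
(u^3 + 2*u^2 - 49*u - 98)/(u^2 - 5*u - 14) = u + 7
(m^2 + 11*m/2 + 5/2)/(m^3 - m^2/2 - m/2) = (m + 5)/(m*(m - 1))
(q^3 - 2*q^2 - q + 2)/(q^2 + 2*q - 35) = (q^3 - 2*q^2 - q + 2)/(q^2 + 2*q - 35)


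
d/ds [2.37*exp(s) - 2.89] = 2.37*exp(s)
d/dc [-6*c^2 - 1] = -12*c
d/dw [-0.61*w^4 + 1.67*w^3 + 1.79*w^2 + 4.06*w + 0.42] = -2.44*w^3 + 5.01*w^2 + 3.58*w + 4.06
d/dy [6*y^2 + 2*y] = 12*y + 2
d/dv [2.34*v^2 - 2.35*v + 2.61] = 4.68*v - 2.35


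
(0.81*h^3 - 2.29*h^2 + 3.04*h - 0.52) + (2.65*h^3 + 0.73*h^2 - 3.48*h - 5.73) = 3.46*h^3 - 1.56*h^2 - 0.44*h - 6.25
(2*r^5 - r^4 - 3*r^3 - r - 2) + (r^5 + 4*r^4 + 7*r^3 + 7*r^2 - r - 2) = 3*r^5 + 3*r^4 + 4*r^3 + 7*r^2 - 2*r - 4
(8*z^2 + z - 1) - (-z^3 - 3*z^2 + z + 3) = z^3 + 11*z^2 - 4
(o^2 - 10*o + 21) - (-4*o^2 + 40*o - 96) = 5*o^2 - 50*o + 117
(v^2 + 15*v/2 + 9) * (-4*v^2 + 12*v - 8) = -4*v^4 - 18*v^3 + 46*v^2 + 48*v - 72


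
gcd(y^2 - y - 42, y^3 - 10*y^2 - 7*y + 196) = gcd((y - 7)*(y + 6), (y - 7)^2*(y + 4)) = y - 7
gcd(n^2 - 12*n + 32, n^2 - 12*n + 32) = n^2 - 12*n + 32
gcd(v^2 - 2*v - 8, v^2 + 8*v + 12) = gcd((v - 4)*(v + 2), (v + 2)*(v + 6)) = v + 2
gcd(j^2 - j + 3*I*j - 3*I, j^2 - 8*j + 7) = j - 1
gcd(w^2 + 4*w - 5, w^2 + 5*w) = w + 5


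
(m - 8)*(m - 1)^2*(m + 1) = m^4 - 9*m^3 + 7*m^2 + 9*m - 8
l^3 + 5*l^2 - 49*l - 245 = (l - 7)*(l + 5)*(l + 7)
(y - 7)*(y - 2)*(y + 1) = y^3 - 8*y^2 + 5*y + 14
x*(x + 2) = x^2 + 2*x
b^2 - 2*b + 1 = (b - 1)^2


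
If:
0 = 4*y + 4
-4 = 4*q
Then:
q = -1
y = -1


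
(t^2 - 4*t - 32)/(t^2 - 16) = (t - 8)/(t - 4)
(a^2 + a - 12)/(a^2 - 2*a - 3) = (a + 4)/(a + 1)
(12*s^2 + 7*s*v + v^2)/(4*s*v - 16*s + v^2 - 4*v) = (3*s + v)/(v - 4)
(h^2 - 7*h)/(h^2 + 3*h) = (h - 7)/(h + 3)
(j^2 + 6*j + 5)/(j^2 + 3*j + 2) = (j + 5)/(j + 2)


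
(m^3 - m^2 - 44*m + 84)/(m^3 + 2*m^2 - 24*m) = (m^3 - m^2 - 44*m + 84)/(m*(m^2 + 2*m - 24))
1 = 1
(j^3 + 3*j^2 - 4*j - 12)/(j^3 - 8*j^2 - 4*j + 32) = (j + 3)/(j - 8)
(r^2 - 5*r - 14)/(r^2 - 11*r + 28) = (r + 2)/(r - 4)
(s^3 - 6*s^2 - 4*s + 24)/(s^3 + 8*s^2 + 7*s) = (s^3 - 6*s^2 - 4*s + 24)/(s*(s^2 + 8*s + 7))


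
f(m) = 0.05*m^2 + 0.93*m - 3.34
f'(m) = 0.1*m + 0.93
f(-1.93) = -4.95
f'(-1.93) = 0.74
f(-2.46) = -5.33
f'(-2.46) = 0.68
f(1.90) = -1.39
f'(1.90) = 1.12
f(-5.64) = -6.99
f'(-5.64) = 0.37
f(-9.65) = -7.66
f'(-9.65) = -0.04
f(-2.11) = -5.08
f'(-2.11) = 0.72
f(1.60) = -1.72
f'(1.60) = 1.09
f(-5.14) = -6.80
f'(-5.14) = 0.42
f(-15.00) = -6.04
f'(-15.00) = -0.57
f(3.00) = -0.10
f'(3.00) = 1.23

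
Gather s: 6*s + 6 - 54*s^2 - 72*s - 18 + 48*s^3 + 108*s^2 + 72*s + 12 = 48*s^3 + 54*s^2 + 6*s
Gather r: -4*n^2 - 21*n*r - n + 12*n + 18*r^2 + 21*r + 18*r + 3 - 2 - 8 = -4*n^2 + 11*n + 18*r^2 + r*(39 - 21*n) - 7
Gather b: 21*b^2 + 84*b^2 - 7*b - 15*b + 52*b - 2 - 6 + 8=105*b^2 + 30*b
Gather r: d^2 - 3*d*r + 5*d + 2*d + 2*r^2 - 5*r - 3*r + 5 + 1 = d^2 + 7*d + 2*r^2 + r*(-3*d - 8) + 6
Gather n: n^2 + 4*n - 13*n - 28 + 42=n^2 - 9*n + 14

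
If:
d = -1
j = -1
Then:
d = -1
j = -1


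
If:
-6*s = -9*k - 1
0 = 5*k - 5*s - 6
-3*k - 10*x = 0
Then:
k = -41/15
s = -59/15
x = 41/50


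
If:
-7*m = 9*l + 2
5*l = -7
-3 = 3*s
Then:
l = -7/5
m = 53/35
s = -1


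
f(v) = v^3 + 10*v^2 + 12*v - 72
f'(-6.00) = 0.00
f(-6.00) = 0.00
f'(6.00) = 240.00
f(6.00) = 576.00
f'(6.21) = 251.89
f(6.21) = 627.64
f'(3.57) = 121.63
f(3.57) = 143.79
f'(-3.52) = -21.23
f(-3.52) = -33.95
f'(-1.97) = -15.76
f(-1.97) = -64.48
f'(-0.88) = -3.28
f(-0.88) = -75.50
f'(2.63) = 85.35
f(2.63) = 46.92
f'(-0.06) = 10.81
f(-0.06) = -72.68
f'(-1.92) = -15.34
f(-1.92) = -65.25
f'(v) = 3*v^2 + 20*v + 12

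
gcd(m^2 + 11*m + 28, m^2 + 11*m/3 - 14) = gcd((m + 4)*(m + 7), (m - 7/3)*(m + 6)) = 1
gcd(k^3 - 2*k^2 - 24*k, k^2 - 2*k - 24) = k^2 - 2*k - 24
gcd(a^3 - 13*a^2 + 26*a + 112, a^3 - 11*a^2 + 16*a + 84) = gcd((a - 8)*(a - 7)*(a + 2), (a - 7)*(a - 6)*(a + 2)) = a^2 - 5*a - 14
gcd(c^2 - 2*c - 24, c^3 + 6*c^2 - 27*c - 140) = c + 4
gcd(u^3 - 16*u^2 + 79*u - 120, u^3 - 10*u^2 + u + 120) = u^2 - 13*u + 40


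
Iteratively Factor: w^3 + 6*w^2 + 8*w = (w)*(w^2 + 6*w + 8) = w*(w + 4)*(w + 2)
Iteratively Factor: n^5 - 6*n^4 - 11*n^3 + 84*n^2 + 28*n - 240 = (n + 3)*(n^4 - 9*n^3 + 16*n^2 + 36*n - 80) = (n - 4)*(n + 3)*(n^3 - 5*n^2 - 4*n + 20) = (n - 4)*(n + 2)*(n + 3)*(n^2 - 7*n + 10) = (n - 4)*(n - 2)*(n + 2)*(n + 3)*(n - 5)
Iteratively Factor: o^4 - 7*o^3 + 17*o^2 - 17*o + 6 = (o - 1)*(o^3 - 6*o^2 + 11*o - 6) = (o - 2)*(o - 1)*(o^2 - 4*o + 3) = (o - 3)*(o - 2)*(o - 1)*(o - 1)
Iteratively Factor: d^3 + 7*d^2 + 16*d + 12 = (d + 3)*(d^2 + 4*d + 4) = (d + 2)*(d + 3)*(d + 2)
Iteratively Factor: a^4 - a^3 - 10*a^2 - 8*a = (a - 4)*(a^3 + 3*a^2 + 2*a) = (a - 4)*(a + 2)*(a^2 + a) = (a - 4)*(a + 1)*(a + 2)*(a)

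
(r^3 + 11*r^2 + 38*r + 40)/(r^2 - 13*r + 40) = (r^3 + 11*r^2 + 38*r + 40)/(r^2 - 13*r + 40)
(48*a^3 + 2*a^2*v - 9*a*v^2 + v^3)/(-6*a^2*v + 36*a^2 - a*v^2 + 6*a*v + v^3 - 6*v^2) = (-8*a + v)/(v - 6)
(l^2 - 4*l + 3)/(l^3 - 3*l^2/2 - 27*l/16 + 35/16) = 16*(l - 3)/(16*l^2 - 8*l - 35)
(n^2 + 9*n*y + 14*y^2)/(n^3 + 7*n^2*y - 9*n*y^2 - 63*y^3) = (-n - 2*y)/(-n^2 + 9*y^2)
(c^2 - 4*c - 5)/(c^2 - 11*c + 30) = (c + 1)/(c - 6)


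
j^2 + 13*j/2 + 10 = (j + 5/2)*(j + 4)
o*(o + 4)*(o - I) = o^3 + 4*o^2 - I*o^2 - 4*I*o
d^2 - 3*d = d*(d - 3)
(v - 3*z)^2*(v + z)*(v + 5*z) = v^4 - 22*v^2*z^2 + 24*v*z^3 + 45*z^4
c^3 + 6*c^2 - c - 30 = (c - 2)*(c + 3)*(c + 5)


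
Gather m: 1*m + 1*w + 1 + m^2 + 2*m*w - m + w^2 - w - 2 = m^2 + 2*m*w + w^2 - 1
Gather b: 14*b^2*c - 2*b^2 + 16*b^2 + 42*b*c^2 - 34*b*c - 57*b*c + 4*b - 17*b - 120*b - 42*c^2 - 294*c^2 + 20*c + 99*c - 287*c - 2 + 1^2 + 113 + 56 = b^2*(14*c + 14) + b*(42*c^2 - 91*c - 133) - 336*c^2 - 168*c + 168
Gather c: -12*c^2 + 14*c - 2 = -12*c^2 + 14*c - 2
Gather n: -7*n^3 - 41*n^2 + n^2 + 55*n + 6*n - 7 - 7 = -7*n^3 - 40*n^2 + 61*n - 14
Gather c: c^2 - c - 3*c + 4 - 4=c^2 - 4*c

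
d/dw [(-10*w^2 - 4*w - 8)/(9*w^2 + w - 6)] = 2*(13*w^2 + 132*w + 16)/(81*w^4 + 18*w^3 - 107*w^2 - 12*w + 36)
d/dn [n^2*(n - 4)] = n*(3*n - 8)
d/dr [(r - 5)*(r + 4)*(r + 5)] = 3*r^2 + 8*r - 25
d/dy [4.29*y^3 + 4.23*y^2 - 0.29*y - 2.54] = 12.87*y^2 + 8.46*y - 0.29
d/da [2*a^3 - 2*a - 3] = 6*a^2 - 2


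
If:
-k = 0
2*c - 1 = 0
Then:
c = 1/2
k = 0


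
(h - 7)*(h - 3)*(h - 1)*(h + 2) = h^4 - 9*h^3 + 9*h^2 + 41*h - 42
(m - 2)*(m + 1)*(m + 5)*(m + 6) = m^4 + 10*m^3 + 17*m^2 - 52*m - 60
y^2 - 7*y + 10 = (y - 5)*(y - 2)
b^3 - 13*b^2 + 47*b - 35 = (b - 7)*(b - 5)*(b - 1)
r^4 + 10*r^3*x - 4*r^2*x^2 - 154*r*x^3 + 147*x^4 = (r - 3*x)*(r - x)*(r + 7*x)^2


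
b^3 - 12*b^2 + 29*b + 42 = (b - 7)*(b - 6)*(b + 1)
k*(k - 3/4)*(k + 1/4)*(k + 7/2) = k^4 + 3*k^3 - 31*k^2/16 - 21*k/32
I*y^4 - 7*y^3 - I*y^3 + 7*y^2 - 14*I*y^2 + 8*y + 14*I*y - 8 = (y + I)*(y + 2*I)*(y + 4*I)*(I*y - I)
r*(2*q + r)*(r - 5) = 2*q*r^2 - 10*q*r + r^3 - 5*r^2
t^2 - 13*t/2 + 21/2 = (t - 7/2)*(t - 3)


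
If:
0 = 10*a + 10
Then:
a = -1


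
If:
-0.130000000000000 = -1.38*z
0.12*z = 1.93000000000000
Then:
No Solution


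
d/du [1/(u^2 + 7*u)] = (-2*u - 7)/(u^2*(u + 7)^2)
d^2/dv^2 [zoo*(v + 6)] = 0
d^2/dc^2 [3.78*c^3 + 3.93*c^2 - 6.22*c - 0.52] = 22.68*c + 7.86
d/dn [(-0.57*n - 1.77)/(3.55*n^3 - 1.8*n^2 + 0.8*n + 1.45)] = (4.047*n^3 + 17.8245*n^2 - 6.372*n + 0.5895)/(12.6025*n^6 - 12.78*n^5 + 8.92*n^4 + 7.415*n^3 - 4.58*n^2 + 2.32*n + 2.1025)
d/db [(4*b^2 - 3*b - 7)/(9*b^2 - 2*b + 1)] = (19*b^2 + 134*b - 17)/(81*b^4 - 36*b^3 + 22*b^2 - 4*b + 1)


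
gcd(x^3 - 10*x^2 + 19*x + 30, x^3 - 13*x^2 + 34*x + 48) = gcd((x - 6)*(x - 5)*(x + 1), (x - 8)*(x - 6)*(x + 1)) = x^2 - 5*x - 6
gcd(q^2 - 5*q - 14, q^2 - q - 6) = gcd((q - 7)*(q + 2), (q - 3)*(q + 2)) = q + 2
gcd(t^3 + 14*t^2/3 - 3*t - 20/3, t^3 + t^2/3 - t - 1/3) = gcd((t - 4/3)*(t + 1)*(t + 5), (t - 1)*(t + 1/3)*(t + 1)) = t + 1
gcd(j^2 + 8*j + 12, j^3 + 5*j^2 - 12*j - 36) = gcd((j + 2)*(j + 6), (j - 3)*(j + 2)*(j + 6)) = j^2 + 8*j + 12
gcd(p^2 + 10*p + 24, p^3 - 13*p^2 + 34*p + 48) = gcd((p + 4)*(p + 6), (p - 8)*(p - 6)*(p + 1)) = 1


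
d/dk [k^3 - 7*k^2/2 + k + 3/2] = 3*k^2 - 7*k + 1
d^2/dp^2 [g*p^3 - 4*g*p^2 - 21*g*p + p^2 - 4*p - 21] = 6*g*p - 8*g + 2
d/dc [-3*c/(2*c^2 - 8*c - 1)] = 3*(2*c^2 + 1)/(4*c^4 - 32*c^3 + 60*c^2 + 16*c + 1)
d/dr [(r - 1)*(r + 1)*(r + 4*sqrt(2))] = 3*r^2 + 8*sqrt(2)*r - 1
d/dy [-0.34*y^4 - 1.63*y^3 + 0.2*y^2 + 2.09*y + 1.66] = -1.36*y^3 - 4.89*y^2 + 0.4*y + 2.09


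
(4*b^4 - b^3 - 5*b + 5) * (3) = 12*b^4 - 3*b^3 - 15*b + 15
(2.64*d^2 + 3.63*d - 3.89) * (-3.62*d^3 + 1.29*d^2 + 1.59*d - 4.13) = -9.5568*d^5 - 9.735*d^4 + 22.9621*d^3 - 10.1496*d^2 - 21.177*d + 16.0657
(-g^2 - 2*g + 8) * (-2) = 2*g^2 + 4*g - 16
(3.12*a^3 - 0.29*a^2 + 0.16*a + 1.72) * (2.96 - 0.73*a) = -2.2776*a^4 + 9.4469*a^3 - 0.9752*a^2 - 0.782*a + 5.0912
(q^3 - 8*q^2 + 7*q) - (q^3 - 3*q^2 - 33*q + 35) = -5*q^2 + 40*q - 35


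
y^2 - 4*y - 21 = (y - 7)*(y + 3)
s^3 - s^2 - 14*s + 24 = (s - 3)*(s - 2)*(s + 4)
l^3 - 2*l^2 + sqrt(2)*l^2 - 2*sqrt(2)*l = l*(l - 2)*(l + sqrt(2))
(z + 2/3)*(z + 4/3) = z^2 + 2*z + 8/9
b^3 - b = b*(b - 1)*(b + 1)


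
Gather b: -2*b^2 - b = -2*b^2 - b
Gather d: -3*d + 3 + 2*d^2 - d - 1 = 2*d^2 - 4*d + 2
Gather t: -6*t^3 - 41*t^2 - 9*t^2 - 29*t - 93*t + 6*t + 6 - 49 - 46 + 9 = -6*t^3 - 50*t^2 - 116*t - 80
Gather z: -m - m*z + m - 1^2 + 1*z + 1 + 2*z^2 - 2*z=2*z^2 + z*(-m - 1)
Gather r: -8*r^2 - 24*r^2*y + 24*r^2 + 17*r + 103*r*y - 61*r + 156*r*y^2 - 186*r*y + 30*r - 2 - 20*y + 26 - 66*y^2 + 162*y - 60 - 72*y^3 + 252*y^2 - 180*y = r^2*(16 - 24*y) + r*(156*y^2 - 83*y - 14) - 72*y^3 + 186*y^2 - 38*y - 36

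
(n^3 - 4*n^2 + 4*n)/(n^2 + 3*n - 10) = n*(n - 2)/(n + 5)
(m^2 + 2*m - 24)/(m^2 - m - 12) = (m + 6)/(m + 3)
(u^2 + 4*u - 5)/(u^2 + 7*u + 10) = (u - 1)/(u + 2)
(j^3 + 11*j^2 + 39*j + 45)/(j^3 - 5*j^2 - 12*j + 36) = (j^2 + 8*j + 15)/(j^2 - 8*j + 12)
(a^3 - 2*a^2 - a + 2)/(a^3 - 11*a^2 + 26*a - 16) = (a + 1)/(a - 8)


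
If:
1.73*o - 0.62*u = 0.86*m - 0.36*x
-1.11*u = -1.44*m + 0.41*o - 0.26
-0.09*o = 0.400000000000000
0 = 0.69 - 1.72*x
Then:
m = -5.23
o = -4.44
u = -4.91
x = 0.40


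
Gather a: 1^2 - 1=0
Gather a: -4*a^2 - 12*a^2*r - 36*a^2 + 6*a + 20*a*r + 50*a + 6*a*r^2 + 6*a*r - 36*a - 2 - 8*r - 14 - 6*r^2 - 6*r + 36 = a^2*(-12*r - 40) + a*(6*r^2 + 26*r + 20) - 6*r^2 - 14*r + 20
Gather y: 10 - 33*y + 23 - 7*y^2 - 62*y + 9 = -7*y^2 - 95*y + 42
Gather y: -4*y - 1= -4*y - 1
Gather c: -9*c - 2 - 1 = -9*c - 3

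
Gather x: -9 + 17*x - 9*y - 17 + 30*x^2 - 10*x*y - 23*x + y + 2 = 30*x^2 + x*(-10*y - 6) - 8*y - 24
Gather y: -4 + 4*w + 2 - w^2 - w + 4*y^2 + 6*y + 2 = -w^2 + 3*w + 4*y^2 + 6*y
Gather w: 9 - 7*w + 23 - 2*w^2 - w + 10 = -2*w^2 - 8*w + 42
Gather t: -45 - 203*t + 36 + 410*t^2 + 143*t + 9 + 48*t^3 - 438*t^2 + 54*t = 48*t^3 - 28*t^2 - 6*t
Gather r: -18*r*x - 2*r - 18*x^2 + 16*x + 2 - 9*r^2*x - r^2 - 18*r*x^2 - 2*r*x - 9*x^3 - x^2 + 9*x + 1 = r^2*(-9*x - 1) + r*(-18*x^2 - 20*x - 2) - 9*x^3 - 19*x^2 + 25*x + 3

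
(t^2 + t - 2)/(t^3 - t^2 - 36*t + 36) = (t + 2)/(t^2 - 36)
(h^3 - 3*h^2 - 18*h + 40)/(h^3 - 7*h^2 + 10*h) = (h + 4)/h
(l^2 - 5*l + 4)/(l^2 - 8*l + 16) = (l - 1)/(l - 4)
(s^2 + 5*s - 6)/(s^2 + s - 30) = (s - 1)/(s - 5)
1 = 1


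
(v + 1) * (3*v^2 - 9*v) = 3*v^3 - 6*v^2 - 9*v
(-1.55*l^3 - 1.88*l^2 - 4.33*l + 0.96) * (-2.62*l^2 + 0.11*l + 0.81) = 4.061*l^5 + 4.7551*l^4 + 9.8823*l^3 - 4.5143*l^2 - 3.4017*l + 0.7776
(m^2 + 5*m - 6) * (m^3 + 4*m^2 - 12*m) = m^5 + 9*m^4 + 2*m^3 - 84*m^2 + 72*m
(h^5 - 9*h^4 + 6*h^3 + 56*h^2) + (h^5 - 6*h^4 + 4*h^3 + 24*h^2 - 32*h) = 2*h^5 - 15*h^4 + 10*h^3 + 80*h^2 - 32*h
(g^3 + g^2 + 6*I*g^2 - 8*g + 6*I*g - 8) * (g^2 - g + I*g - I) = g^5 + 7*I*g^4 - 15*g^3 - 15*I*g^2 + 14*g + 8*I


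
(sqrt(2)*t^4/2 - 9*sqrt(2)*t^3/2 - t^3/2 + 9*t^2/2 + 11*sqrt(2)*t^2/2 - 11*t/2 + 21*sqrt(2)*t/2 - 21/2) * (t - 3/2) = sqrt(2)*t^5/2 - 21*sqrt(2)*t^4/4 - t^4/2 + 21*t^3/4 + 49*sqrt(2)*t^3/4 - 49*t^2/4 + 9*sqrt(2)*t^2/4 - 63*sqrt(2)*t/4 - 9*t/4 + 63/4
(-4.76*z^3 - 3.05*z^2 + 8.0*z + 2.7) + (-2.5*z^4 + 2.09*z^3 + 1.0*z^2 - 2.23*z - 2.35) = -2.5*z^4 - 2.67*z^3 - 2.05*z^2 + 5.77*z + 0.35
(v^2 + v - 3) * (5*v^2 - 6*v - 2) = 5*v^4 - v^3 - 23*v^2 + 16*v + 6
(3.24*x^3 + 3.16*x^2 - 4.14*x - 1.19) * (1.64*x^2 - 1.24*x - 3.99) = 5.3136*x^5 + 1.1648*x^4 - 23.6356*x^3 - 9.4264*x^2 + 17.9942*x + 4.7481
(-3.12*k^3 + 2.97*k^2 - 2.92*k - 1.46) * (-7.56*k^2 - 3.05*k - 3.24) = 23.5872*k^5 - 12.9372*k^4 + 23.1255*k^3 + 10.3208*k^2 + 13.9138*k + 4.7304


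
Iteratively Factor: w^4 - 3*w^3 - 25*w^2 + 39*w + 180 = (w + 3)*(w^3 - 6*w^2 - 7*w + 60) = (w - 5)*(w + 3)*(w^2 - w - 12) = (w - 5)*(w - 4)*(w + 3)*(w + 3)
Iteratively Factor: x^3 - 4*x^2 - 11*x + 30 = (x - 2)*(x^2 - 2*x - 15) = (x - 5)*(x - 2)*(x + 3)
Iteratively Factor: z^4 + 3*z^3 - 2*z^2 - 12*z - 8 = (z - 2)*(z^3 + 5*z^2 + 8*z + 4) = (z - 2)*(z + 2)*(z^2 + 3*z + 2) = (z - 2)*(z + 1)*(z + 2)*(z + 2)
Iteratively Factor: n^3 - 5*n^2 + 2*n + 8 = (n + 1)*(n^2 - 6*n + 8) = (n - 4)*(n + 1)*(n - 2)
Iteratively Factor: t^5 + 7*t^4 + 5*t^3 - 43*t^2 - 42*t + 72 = (t + 4)*(t^4 + 3*t^3 - 7*t^2 - 15*t + 18) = (t + 3)*(t + 4)*(t^3 - 7*t + 6) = (t + 3)^2*(t + 4)*(t^2 - 3*t + 2) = (t - 2)*(t + 3)^2*(t + 4)*(t - 1)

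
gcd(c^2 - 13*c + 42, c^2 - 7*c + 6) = c - 6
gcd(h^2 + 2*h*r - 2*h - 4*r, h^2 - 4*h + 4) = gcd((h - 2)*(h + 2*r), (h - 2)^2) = h - 2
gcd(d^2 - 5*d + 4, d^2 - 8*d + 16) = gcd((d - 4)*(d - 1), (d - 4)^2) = d - 4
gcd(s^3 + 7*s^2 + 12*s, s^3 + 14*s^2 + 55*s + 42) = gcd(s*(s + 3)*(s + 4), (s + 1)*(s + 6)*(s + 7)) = 1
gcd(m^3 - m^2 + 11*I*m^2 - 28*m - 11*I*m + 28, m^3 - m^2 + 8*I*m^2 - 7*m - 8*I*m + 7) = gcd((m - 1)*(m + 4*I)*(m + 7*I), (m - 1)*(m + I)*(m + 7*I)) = m^2 + m*(-1 + 7*I) - 7*I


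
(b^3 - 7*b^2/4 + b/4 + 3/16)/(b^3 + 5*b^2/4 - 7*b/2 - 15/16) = (2*b - 1)/(2*b + 5)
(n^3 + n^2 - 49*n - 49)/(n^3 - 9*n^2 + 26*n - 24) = (n^3 + n^2 - 49*n - 49)/(n^3 - 9*n^2 + 26*n - 24)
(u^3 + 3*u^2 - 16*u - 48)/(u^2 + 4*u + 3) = (u^2 - 16)/(u + 1)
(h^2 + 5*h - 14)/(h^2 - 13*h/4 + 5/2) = 4*(h + 7)/(4*h - 5)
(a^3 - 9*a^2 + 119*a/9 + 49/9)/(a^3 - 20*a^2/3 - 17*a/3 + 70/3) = (9*a^2 - 18*a - 7)/(3*(3*a^2 + a - 10))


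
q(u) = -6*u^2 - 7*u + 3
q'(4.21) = -57.52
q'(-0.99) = 4.88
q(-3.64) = -51.02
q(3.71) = -105.55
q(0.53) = -2.40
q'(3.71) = -51.52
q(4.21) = -132.81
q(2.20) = -41.44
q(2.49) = -51.63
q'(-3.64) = 36.68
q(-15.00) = -1242.00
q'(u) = -12*u - 7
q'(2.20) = -33.40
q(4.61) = -156.78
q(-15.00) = -1242.00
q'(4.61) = -62.32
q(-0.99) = 4.05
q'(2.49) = -36.88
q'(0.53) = -13.36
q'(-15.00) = 173.00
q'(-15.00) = 173.00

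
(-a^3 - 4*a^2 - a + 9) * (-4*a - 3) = 4*a^4 + 19*a^3 + 16*a^2 - 33*a - 27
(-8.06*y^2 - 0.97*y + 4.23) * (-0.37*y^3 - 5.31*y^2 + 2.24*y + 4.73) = 2.9822*y^5 + 43.1575*y^4 - 14.4688*y^3 - 62.7579*y^2 + 4.8871*y + 20.0079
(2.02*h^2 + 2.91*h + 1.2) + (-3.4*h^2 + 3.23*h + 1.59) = -1.38*h^2 + 6.14*h + 2.79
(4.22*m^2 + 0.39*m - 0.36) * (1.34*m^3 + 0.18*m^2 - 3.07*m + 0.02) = 5.6548*m^5 + 1.2822*m^4 - 13.3676*m^3 - 1.1777*m^2 + 1.113*m - 0.0072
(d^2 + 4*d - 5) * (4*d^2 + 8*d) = 4*d^4 + 24*d^3 + 12*d^2 - 40*d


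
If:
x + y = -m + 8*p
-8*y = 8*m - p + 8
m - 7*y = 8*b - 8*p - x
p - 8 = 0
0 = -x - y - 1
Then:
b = 81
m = 65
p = 8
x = 64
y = -65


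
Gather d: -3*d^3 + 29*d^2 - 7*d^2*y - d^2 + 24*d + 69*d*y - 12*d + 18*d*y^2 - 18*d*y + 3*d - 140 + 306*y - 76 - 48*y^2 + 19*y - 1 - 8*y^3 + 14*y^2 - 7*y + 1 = -3*d^3 + d^2*(28 - 7*y) + d*(18*y^2 + 51*y + 15) - 8*y^3 - 34*y^2 + 318*y - 216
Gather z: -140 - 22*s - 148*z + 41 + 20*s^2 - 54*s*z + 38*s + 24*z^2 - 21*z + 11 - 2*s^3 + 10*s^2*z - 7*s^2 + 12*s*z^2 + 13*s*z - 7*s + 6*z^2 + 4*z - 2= -2*s^3 + 13*s^2 + 9*s + z^2*(12*s + 30) + z*(10*s^2 - 41*s - 165) - 90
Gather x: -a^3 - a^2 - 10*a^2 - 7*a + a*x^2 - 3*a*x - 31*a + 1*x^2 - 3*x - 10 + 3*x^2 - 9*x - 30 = -a^3 - 11*a^2 - 38*a + x^2*(a + 4) + x*(-3*a - 12) - 40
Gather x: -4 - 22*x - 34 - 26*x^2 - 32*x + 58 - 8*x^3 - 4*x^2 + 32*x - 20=-8*x^3 - 30*x^2 - 22*x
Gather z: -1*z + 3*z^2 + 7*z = 3*z^2 + 6*z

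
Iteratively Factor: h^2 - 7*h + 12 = (h - 3)*(h - 4)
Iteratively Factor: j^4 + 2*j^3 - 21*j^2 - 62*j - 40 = (j - 5)*(j^3 + 7*j^2 + 14*j + 8) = (j - 5)*(j + 1)*(j^2 + 6*j + 8) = (j - 5)*(j + 1)*(j + 2)*(j + 4)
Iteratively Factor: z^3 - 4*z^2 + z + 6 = (z - 2)*(z^2 - 2*z - 3) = (z - 2)*(z + 1)*(z - 3)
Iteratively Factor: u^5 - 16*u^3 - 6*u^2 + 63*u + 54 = (u + 3)*(u^4 - 3*u^3 - 7*u^2 + 15*u + 18) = (u - 3)*(u + 3)*(u^3 - 7*u - 6) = (u - 3)*(u + 2)*(u + 3)*(u^2 - 2*u - 3) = (u - 3)*(u + 1)*(u + 2)*(u + 3)*(u - 3)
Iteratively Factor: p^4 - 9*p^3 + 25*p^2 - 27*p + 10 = (p - 5)*(p^3 - 4*p^2 + 5*p - 2) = (p - 5)*(p - 1)*(p^2 - 3*p + 2) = (p - 5)*(p - 2)*(p - 1)*(p - 1)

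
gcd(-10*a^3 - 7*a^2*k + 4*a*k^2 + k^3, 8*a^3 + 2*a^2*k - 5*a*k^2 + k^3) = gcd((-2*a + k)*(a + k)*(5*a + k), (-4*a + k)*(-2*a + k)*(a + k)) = 2*a^2 + a*k - k^2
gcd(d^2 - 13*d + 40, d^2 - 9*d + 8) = d - 8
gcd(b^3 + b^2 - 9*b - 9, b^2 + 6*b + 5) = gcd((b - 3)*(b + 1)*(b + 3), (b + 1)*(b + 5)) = b + 1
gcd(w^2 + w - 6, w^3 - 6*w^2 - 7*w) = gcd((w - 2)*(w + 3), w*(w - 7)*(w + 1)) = 1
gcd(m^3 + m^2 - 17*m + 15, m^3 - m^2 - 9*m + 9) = m^2 - 4*m + 3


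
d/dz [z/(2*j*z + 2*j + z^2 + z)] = 2*j/(2*j*z + 2*j + z^2 + z)^2 - z^2/(2*j*z + 2*j + z^2 + z)^2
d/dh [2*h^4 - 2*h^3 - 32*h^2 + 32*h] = 8*h^3 - 6*h^2 - 64*h + 32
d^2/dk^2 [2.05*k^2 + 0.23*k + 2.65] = 4.10000000000000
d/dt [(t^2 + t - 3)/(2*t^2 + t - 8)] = (-t^2 - 4*t - 5)/(4*t^4 + 4*t^3 - 31*t^2 - 16*t + 64)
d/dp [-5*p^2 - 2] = -10*p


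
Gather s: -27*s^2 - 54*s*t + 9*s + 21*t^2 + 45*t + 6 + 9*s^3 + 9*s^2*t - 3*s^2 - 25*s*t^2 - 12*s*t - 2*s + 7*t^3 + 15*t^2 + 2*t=9*s^3 + s^2*(9*t - 30) + s*(-25*t^2 - 66*t + 7) + 7*t^3 + 36*t^2 + 47*t + 6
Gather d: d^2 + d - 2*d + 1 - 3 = d^2 - d - 2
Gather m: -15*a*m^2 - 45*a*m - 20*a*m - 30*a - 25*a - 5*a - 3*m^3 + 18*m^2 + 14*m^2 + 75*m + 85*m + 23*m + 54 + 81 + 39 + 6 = -60*a - 3*m^3 + m^2*(32 - 15*a) + m*(183 - 65*a) + 180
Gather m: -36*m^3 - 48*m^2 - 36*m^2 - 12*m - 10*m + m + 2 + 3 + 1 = -36*m^3 - 84*m^2 - 21*m + 6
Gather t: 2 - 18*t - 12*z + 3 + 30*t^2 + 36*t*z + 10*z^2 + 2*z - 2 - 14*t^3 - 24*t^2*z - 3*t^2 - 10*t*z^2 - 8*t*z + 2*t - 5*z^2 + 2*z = -14*t^3 + t^2*(27 - 24*z) + t*(-10*z^2 + 28*z - 16) + 5*z^2 - 8*z + 3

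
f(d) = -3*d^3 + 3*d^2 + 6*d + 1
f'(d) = -9*d^2 + 6*d + 6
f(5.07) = -282.44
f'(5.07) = -194.92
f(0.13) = 1.82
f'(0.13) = 6.63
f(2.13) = -1.60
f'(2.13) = -22.05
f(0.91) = 6.68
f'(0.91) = 4.01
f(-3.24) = 115.09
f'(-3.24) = -107.92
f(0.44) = 3.97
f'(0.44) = 6.90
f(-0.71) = -0.67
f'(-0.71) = -2.80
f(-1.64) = 12.46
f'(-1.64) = -28.05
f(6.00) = -503.00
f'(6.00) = -282.00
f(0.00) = 1.00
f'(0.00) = 6.00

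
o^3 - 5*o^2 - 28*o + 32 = (o - 8)*(o - 1)*(o + 4)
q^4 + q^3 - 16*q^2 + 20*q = q*(q - 2)^2*(q + 5)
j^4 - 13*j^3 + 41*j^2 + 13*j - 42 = (j - 7)*(j - 6)*(j - 1)*(j + 1)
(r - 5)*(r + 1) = r^2 - 4*r - 5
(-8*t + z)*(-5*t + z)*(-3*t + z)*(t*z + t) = -120*t^4*z - 120*t^4 + 79*t^3*z^2 + 79*t^3*z - 16*t^2*z^3 - 16*t^2*z^2 + t*z^4 + t*z^3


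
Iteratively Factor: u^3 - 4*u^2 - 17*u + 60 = (u + 4)*(u^2 - 8*u + 15) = (u - 3)*(u + 4)*(u - 5)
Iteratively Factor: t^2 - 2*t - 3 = (t - 3)*(t + 1)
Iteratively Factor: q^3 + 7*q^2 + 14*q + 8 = (q + 4)*(q^2 + 3*q + 2) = (q + 2)*(q + 4)*(q + 1)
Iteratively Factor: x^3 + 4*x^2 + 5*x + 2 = (x + 2)*(x^2 + 2*x + 1) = (x + 1)*(x + 2)*(x + 1)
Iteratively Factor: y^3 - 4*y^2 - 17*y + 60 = (y - 5)*(y^2 + y - 12) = (y - 5)*(y + 4)*(y - 3)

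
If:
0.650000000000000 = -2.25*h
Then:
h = -0.29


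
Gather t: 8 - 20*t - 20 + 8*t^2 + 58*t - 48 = 8*t^2 + 38*t - 60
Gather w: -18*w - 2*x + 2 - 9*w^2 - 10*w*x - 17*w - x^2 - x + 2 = -9*w^2 + w*(-10*x - 35) - x^2 - 3*x + 4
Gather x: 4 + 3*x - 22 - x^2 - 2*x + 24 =-x^2 + x + 6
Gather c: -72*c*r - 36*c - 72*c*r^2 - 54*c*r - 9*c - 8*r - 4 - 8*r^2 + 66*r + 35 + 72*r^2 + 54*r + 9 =c*(-72*r^2 - 126*r - 45) + 64*r^2 + 112*r + 40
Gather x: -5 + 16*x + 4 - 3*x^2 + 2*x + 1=-3*x^2 + 18*x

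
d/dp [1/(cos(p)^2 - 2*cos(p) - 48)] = 2*(cos(p) - 1)*sin(p)/(sin(p)^2 + 2*cos(p) + 47)^2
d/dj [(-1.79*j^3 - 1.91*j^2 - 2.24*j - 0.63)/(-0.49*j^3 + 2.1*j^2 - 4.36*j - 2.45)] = (-4.6949*j^4 + 13.4136*j^3 + 25.262*j^2 + 12.005*j + 2.7412)/(0.2401*j^6 - 2.058*j^5 + 8.6828*j^4 - 15.911*j^3 + 8.7196*j^2 + 21.364*j + 6.0025)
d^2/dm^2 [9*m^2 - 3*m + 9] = 18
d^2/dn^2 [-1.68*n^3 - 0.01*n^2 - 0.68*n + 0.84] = -10.08*n - 0.02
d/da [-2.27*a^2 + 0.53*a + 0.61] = 0.53 - 4.54*a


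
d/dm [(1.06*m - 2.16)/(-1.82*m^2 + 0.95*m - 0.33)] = (1.9292*m^2 - 7.8624*m + 1.7022)/(3.3124*m^4 - 3.458*m^3 + 2.1037*m^2 - 0.627*m + 0.1089)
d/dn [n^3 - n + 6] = 3*n^2 - 1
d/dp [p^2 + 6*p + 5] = 2*p + 6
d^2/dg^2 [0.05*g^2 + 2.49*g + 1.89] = 0.100000000000000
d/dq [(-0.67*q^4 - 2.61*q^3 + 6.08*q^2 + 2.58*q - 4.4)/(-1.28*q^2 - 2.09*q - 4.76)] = (1.7152*q^5 + 7.5417*q^4 + 23.6666*q^3 + 27.866*q^2 - 69.1456*q - 21.4768)/(1.6384*q^4 + 5.3504*q^3 + 16.5537*q^2 + 19.8968*q + 22.6576)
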